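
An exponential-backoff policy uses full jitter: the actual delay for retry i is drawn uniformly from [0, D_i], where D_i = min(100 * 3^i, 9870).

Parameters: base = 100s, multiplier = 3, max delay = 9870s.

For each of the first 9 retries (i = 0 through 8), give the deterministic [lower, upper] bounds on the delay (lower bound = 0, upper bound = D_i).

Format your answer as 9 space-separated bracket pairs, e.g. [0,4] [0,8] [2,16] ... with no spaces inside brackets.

Computing bounds per retry:
  i=0: D_i=min(100*3^0,9870)=100, bounds=[0,100]
  i=1: D_i=min(100*3^1,9870)=300, bounds=[0,300]
  i=2: D_i=min(100*3^2,9870)=900, bounds=[0,900]
  i=3: D_i=min(100*3^3,9870)=2700, bounds=[0,2700]
  i=4: D_i=min(100*3^4,9870)=8100, bounds=[0,8100]
  i=5: D_i=min(100*3^5,9870)=9870, bounds=[0,9870]
  i=6: D_i=min(100*3^6,9870)=9870, bounds=[0,9870]
  i=7: D_i=min(100*3^7,9870)=9870, bounds=[0,9870]
  i=8: D_i=min(100*3^8,9870)=9870, bounds=[0,9870]

Answer: [0,100] [0,300] [0,900] [0,2700] [0,8100] [0,9870] [0,9870] [0,9870] [0,9870]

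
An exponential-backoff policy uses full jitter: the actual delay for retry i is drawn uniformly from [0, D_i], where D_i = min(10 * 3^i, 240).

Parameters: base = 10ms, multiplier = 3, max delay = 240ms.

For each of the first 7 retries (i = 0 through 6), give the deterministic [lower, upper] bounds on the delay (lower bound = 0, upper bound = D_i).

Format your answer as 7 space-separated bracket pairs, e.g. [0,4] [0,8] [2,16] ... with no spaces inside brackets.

Answer: [0,10] [0,30] [0,90] [0,240] [0,240] [0,240] [0,240]

Derivation:
Computing bounds per retry:
  i=0: D_i=min(10*3^0,240)=10, bounds=[0,10]
  i=1: D_i=min(10*3^1,240)=30, bounds=[0,30]
  i=2: D_i=min(10*3^2,240)=90, bounds=[0,90]
  i=3: D_i=min(10*3^3,240)=240, bounds=[0,240]
  i=4: D_i=min(10*3^4,240)=240, bounds=[0,240]
  i=5: D_i=min(10*3^5,240)=240, bounds=[0,240]
  i=6: D_i=min(10*3^6,240)=240, bounds=[0,240]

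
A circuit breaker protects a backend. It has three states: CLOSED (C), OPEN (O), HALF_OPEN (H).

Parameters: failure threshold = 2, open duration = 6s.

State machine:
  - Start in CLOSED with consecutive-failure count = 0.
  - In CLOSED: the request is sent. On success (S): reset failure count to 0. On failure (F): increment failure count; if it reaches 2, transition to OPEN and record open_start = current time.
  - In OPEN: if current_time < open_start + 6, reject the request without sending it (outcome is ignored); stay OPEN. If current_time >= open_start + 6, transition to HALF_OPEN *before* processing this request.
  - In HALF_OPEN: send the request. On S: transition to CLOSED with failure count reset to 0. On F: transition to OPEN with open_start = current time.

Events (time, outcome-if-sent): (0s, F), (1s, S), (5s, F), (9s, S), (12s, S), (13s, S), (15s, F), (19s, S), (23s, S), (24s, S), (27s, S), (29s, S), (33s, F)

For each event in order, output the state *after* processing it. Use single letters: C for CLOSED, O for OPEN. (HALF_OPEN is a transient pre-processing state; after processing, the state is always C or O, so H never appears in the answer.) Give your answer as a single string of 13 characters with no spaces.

State after each event:
  event#1 t=0s outcome=F: state=CLOSED
  event#2 t=1s outcome=S: state=CLOSED
  event#3 t=5s outcome=F: state=CLOSED
  event#4 t=9s outcome=S: state=CLOSED
  event#5 t=12s outcome=S: state=CLOSED
  event#6 t=13s outcome=S: state=CLOSED
  event#7 t=15s outcome=F: state=CLOSED
  event#8 t=19s outcome=S: state=CLOSED
  event#9 t=23s outcome=S: state=CLOSED
  event#10 t=24s outcome=S: state=CLOSED
  event#11 t=27s outcome=S: state=CLOSED
  event#12 t=29s outcome=S: state=CLOSED
  event#13 t=33s outcome=F: state=CLOSED

Answer: CCCCCCCCCCCCC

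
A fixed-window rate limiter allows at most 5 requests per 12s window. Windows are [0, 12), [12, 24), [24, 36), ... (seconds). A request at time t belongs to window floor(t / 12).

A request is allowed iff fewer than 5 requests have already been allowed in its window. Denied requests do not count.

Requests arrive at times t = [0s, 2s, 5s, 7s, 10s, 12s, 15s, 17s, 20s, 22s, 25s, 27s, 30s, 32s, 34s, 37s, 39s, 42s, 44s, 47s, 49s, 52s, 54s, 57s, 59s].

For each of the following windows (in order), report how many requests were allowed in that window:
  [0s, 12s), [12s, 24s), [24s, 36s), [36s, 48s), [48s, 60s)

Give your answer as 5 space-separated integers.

Answer: 5 5 5 5 5

Derivation:
Processing requests:
  req#1 t=0s (window 0): ALLOW
  req#2 t=2s (window 0): ALLOW
  req#3 t=5s (window 0): ALLOW
  req#4 t=7s (window 0): ALLOW
  req#5 t=10s (window 0): ALLOW
  req#6 t=12s (window 1): ALLOW
  req#7 t=15s (window 1): ALLOW
  req#8 t=17s (window 1): ALLOW
  req#9 t=20s (window 1): ALLOW
  req#10 t=22s (window 1): ALLOW
  req#11 t=25s (window 2): ALLOW
  req#12 t=27s (window 2): ALLOW
  req#13 t=30s (window 2): ALLOW
  req#14 t=32s (window 2): ALLOW
  req#15 t=34s (window 2): ALLOW
  req#16 t=37s (window 3): ALLOW
  req#17 t=39s (window 3): ALLOW
  req#18 t=42s (window 3): ALLOW
  req#19 t=44s (window 3): ALLOW
  req#20 t=47s (window 3): ALLOW
  req#21 t=49s (window 4): ALLOW
  req#22 t=52s (window 4): ALLOW
  req#23 t=54s (window 4): ALLOW
  req#24 t=57s (window 4): ALLOW
  req#25 t=59s (window 4): ALLOW

Allowed counts by window: 5 5 5 5 5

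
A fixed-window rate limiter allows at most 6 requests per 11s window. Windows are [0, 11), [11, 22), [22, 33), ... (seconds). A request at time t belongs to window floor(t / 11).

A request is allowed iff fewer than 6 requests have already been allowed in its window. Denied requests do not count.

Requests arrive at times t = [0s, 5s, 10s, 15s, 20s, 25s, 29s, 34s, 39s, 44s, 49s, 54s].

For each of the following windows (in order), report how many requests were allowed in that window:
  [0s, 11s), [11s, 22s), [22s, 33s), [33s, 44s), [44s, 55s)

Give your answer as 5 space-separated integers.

Processing requests:
  req#1 t=0s (window 0): ALLOW
  req#2 t=5s (window 0): ALLOW
  req#3 t=10s (window 0): ALLOW
  req#4 t=15s (window 1): ALLOW
  req#5 t=20s (window 1): ALLOW
  req#6 t=25s (window 2): ALLOW
  req#7 t=29s (window 2): ALLOW
  req#8 t=34s (window 3): ALLOW
  req#9 t=39s (window 3): ALLOW
  req#10 t=44s (window 4): ALLOW
  req#11 t=49s (window 4): ALLOW
  req#12 t=54s (window 4): ALLOW

Allowed counts by window: 3 2 2 2 3

Answer: 3 2 2 2 3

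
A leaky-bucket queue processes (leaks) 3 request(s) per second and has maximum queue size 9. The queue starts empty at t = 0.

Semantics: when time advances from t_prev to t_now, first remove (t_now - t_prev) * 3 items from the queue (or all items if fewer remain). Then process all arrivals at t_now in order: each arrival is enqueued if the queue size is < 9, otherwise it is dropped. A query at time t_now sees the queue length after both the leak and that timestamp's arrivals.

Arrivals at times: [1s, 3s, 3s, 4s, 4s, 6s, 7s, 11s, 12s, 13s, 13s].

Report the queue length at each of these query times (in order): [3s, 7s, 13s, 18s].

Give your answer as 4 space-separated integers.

Queue lengths at query times:
  query t=3s: backlog = 2
  query t=7s: backlog = 1
  query t=13s: backlog = 2
  query t=18s: backlog = 0

Answer: 2 1 2 0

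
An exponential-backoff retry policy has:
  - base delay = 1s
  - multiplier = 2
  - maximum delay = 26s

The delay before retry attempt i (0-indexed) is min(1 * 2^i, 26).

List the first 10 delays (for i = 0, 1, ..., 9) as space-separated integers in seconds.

Computing each delay:
  i=0: min(1*2^0, 26) = 1
  i=1: min(1*2^1, 26) = 2
  i=2: min(1*2^2, 26) = 4
  i=3: min(1*2^3, 26) = 8
  i=4: min(1*2^4, 26) = 16
  i=5: min(1*2^5, 26) = 26
  i=6: min(1*2^6, 26) = 26
  i=7: min(1*2^7, 26) = 26
  i=8: min(1*2^8, 26) = 26
  i=9: min(1*2^9, 26) = 26

Answer: 1 2 4 8 16 26 26 26 26 26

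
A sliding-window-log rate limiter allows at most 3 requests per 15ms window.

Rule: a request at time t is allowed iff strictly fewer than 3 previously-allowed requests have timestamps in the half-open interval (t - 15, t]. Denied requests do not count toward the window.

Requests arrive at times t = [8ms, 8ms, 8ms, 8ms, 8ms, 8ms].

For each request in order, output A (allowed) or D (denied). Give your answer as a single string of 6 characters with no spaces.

Tracking allowed requests in the window:
  req#1 t=8ms: ALLOW
  req#2 t=8ms: ALLOW
  req#3 t=8ms: ALLOW
  req#4 t=8ms: DENY
  req#5 t=8ms: DENY
  req#6 t=8ms: DENY

Answer: AAADDD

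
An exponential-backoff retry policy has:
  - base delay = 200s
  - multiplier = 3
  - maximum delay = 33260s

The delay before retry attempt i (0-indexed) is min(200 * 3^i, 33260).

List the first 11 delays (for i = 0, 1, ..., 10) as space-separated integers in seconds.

Answer: 200 600 1800 5400 16200 33260 33260 33260 33260 33260 33260

Derivation:
Computing each delay:
  i=0: min(200*3^0, 33260) = 200
  i=1: min(200*3^1, 33260) = 600
  i=2: min(200*3^2, 33260) = 1800
  i=3: min(200*3^3, 33260) = 5400
  i=4: min(200*3^4, 33260) = 16200
  i=5: min(200*3^5, 33260) = 33260
  i=6: min(200*3^6, 33260) = 33260
  i=7: min(200*3^7, 33260) = 33260
  i=8: min(200*3^8, 33260) = 33260
  i=9: min(200*3^9, 33260) = 33260
  i=10: min(200*3^10, 33260) = 33260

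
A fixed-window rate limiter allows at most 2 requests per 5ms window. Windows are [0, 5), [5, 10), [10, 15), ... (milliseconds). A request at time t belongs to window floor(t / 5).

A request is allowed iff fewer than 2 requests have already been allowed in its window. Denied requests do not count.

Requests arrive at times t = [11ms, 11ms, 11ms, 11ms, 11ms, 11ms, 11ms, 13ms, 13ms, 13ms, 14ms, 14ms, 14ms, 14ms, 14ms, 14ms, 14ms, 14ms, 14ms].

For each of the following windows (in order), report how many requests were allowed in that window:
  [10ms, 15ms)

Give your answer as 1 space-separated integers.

Answer: 2

Derivation:
Processing requests:
  req#1 t=11ms (window 2): ALLOW
  req#2 t=11ms (window 2): ALLOW
  req#3 t=11ms (window 2): DENY
  req#4 t=11ms (window 2): DENY
  req#5 t=11ms (window 2): DENY
  req#6 t=11ms (window 2): DENY
  req#7 t=11ms (window 2): DENY
  req#8 t=13ms (window 2): DENY
  req#9 t=13ms (window 2): DENY
  req#10 t=13ms (window 2): DENY
  req#11 t=14ms (window 2): DENY
  req#12 t=14ms (window 2): DENY
  req#13 t=14ms (window 2): DENY
  req#14 t=14ms (window 2): DENY
  req#15 t=14ms (window 2): DENY
  req#16 t=14ms (window 2): DENY
  req#17 t=14ms (window 2): DENY
  req#18 t=14ms (window 2): DENY
  req#19 t=14ms (window 2): DENY

Allowed counts by window: 2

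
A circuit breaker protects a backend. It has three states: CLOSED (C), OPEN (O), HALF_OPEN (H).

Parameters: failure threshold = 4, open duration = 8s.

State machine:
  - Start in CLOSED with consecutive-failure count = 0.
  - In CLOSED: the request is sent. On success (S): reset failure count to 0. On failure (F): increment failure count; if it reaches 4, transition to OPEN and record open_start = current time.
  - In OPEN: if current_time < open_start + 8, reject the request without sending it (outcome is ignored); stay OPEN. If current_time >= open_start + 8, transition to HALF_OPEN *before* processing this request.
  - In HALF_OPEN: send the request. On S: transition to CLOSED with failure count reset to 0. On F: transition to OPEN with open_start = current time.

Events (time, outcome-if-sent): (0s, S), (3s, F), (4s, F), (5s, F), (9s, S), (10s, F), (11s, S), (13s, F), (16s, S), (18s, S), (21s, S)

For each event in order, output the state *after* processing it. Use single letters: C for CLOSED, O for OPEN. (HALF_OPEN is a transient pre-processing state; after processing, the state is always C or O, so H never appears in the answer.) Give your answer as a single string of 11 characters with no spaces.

State after each event:
  event#1 t=0s outcome=S: state=CLOSED
  event#2 t=3s outcome=F: state=CLOSED
  event#3 t=4s outcome=F: state=CLOSED
  event#4 t=5s outcome=F: state=CLOSED
  event#5 t=9s outcome=S: state=CLOSED
  event#6 t=10s outcome=F: state=CLOSED
  event#7 t=11s outcome=S: state=CLOSED
  event#8 t=13s outcome=F: state=CLOSED
  event#9 t=16s outcome=S: state=CLOSED
  event#10 t=18s outcome=S: state=CLOSED
  event#11 t=21s outcome=S: state=CLOSED

Answer: CCCCCCCCCCC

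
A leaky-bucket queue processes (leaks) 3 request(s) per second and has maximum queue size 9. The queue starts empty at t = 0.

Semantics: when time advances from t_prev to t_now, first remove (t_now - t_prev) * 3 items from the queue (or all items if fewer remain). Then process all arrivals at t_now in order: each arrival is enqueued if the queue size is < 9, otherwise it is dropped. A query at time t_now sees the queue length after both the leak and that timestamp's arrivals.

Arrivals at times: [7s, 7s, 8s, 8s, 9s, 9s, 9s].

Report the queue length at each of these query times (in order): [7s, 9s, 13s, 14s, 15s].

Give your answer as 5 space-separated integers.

Queue lengths at query times:
  query t=7s: backlog = 2
  query t=9s: backlog = 3
  query t=13s: backlog = 0
  query t=14s: backlog = 0
  query t=15s: backlog = 0

Answer: 2 3 0 0 0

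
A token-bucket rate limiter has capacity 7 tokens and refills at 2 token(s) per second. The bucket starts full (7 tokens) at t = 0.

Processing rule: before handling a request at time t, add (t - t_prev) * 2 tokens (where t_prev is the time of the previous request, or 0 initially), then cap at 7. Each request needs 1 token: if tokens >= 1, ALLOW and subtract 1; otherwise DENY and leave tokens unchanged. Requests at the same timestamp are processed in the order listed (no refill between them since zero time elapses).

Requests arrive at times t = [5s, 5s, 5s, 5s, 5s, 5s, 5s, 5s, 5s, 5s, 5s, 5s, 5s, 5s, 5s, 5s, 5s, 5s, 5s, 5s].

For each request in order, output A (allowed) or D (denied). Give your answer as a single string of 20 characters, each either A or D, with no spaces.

Simulating step by step:
  req#1 t=5s: ALLOW
  req#2 t=5s: ALLOW
  req#3 t=5s: ALLOW
  req#4 t=5s: ALLOW
  req#5 t=5s: ALLOW
  req#6 t=5s: ALLOW
  req#7 t=5s: ALLOW
  req#8 t=5s: DENY
  req#9 t=5s: DENY
  req#10 t=5s: DENY
  req#11 t=5s: DENY
  req#12 t=5s: DENY
  req#13 t=5s: DENY
  req#14 t=5s: DENY
  req#15 t=5s: DENY
  req#16 t=5s: DENY
  req#17 t=5s: DENY
  req#18 t=5s: DENY
  req#19 t=5s: DENY
  req#20 t=5s: DENY

Answer: AAAAAAADDDDDDDDDDDDD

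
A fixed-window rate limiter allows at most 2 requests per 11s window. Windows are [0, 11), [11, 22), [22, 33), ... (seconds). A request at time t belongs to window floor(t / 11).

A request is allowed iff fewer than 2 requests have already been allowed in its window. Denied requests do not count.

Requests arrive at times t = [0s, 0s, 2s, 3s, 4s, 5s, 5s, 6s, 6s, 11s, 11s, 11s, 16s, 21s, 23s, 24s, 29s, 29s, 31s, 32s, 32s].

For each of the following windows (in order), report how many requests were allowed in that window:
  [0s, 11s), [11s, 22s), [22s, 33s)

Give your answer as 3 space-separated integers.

Answer: 2 2 2

Derivation:
Processing requests:
  req#1 t=0s (window 0): ALLOW
  req#2 t=0s (window 0): ALLOW
  req#3 t=2s (window 0): DENY
  req#4 t=3s (window 0): DENY
  req#5 t=4s (window 0): DENY
  req#6 t=5s (window 0): DENY
  req#7 t=5s (window 0): DENY
  req#8 t=6s (window 0): DENY
  req#9 t=6s (window 0): DENY
  req#10 t=11s (window 1): ALLOW
  req#11 t=11s (window 1): ALLOW
  req#12 t=11s (window 1): DENY
  req#13 t=16s (window 1): DENY
  req#14 t=21s (window 1): DENY
  req#15 t=23s (window 2): ALLOW
  req#16 t=24s (window 2): ALLOW
  req#17 t=29s (window 2): DENY
  req#18 t=29s (window 2): DENY
  req#19 t=31s (window 2): DENY
  req#20 t=32s (window 2): DENY
  req#21 t=32s (window 2): DENY

Allowed counts by window: 2 2 2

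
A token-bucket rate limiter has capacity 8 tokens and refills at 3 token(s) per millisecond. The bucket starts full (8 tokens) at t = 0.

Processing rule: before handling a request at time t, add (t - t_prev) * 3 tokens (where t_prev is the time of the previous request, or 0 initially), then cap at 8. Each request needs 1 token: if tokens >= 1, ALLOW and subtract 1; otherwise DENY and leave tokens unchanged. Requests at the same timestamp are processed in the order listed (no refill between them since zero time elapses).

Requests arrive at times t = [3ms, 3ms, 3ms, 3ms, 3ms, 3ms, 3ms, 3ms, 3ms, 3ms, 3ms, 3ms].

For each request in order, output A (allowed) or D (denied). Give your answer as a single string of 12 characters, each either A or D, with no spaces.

Answer: AAAAAAAADDDD

Derivation:
Simulating step by step:
  req#1 t=3ms: ALLOW
  req#2 t=3ms: ALLOW
  req#3 t=3ms: ALLOW
  req#4 t=3ms: ALLOW
  req#5 t=3ms: ALLOW
  req#6 t=3ms: ALLOW
  req#7 t=3ms: ALLOW
  req#8 t=3ms: ALLOW
  req#9 t=3ms: DENY
  req#10 t=3ms: DENY
  req#11 t=3ms: DENY
  req#12 t=3ms: DENY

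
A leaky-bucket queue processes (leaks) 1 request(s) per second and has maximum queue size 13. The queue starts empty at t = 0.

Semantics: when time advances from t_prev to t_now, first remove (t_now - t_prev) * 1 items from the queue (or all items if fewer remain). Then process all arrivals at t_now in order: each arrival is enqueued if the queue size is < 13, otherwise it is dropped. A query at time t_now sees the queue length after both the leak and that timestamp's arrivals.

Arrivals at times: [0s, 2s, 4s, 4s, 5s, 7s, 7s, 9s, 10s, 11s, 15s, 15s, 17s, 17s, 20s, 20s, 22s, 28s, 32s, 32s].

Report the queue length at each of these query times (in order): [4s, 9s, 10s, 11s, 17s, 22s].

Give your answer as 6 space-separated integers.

Answer: 2 1 1 1 2 1

Derivation:
Queue lengths at query times:
  query t=4s: backlog = 2
  query t=9s: backlog = 1
  query t=10s: backlog = 1
  query t=11s: backlog = 1
  query t=17s: backlog = 2
  query t=22s: backlog = 1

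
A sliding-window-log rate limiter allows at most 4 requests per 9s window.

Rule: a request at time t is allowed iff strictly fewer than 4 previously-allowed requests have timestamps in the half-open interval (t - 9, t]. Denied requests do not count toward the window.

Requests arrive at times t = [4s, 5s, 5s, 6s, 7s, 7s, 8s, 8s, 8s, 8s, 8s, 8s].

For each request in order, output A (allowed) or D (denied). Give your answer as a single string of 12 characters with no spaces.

Answer: AAAADDDDDDDD

Derivation:
Tracking allowed requests in the window:
  req#1 t=4s: ALLOW
  req#2 t=5s: ALLOW
  req#3 t=5s: ALLOW
  req#4 t=6s: ALLOW
  req#5 t=7s: DENY
  req#6 t=7s: DENY
  req#7 t=8s: DENY
  req#8 t=8s: DENY
  req#9 t=8s: DENY
  req#10 t=8s: DENY
  req#11 t=8s: DENY
  req#12 t=8s: DENY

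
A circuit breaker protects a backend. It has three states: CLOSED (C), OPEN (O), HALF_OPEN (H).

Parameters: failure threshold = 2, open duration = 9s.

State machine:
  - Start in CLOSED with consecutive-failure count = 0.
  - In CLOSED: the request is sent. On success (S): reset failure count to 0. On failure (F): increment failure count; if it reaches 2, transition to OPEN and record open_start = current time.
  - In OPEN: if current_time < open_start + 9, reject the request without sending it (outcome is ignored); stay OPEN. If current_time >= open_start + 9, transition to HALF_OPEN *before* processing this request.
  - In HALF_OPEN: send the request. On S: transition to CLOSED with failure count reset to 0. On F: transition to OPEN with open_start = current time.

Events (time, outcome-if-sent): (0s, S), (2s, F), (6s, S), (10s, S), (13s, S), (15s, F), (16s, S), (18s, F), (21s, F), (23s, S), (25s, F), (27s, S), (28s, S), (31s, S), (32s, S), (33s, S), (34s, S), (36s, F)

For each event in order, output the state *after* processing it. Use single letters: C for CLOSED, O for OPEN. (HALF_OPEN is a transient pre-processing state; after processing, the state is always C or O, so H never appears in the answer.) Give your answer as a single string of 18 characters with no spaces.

State after each event:
  event#1 t=0s outcome=S: state=CLOSED
  event#2 t=2s outcome=F: state=CLOSED
  event#3 t=6s outcome=S: state=CLOSED
  event#4 t=10s outcome=S: state=CLOSED
  event#5 t=13s outcome=S: state=CLOSED
  event#6 t=15s outcome=F: state=CLOSED
  event#7 t=16s outcome=S: state=CLOSED
  event#8 t=18s outcome=F: state=CLOSED
  event#9 t=21s outcome=F: state=OPEN
  event#10 t=23s outcome=S: state=OPEN
  event#11 t=25s outcome=F: state=OPEN
  event#12 t=27s outcome=S: state=OPEN
  event#13 t=28s outcome=S: state=OPEN
  event#14 t=31s outcome=S: state=CLOSED
  event#15 t=32s outcome=S: state=CLOSED
  event#16 t=33s outcome=S: state=CLOSED
  event#17 t=34s outcome=S: state=CLOSED
  event#18 t=36s outcome=F: state=CLOSED

Answer: CCCCCCCCOOOOOCCCCC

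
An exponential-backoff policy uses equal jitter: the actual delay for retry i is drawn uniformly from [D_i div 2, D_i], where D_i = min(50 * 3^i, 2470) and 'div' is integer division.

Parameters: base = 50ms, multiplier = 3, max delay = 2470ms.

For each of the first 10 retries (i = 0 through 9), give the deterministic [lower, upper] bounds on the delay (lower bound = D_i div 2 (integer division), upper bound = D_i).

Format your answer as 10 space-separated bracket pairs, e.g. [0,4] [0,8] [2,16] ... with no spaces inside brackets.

Computing bounds per retry:
  i=0: D_i=min(50*3^0,2470)=50, bounds=[25,50]
  i=1: D_i=min(50*3^1,2470)=150, bounds=[75,150]
  i=2: D_i=min(50*3^2,2470)=450, bounds=[225,450]
  i=3: D_i=min(50*3^3,2470)=1350, bounds=[675,1350]
  i=4: D_i=min(50*3^4,2470)=2470, bounds=[1235,2470]
  i=5: D_i=min(50*3^5,2470)=2470, bounds=[1235,2470]
  i=6: D_i=min(50*3^6,2470)=2470, bounds=[1235,2470]
  i=7: D_i=min(50*3^7,2470)=2470, bounds=[1235,2470]
  i=8: D_i=min(50*3^8,2470)=2470, bounds=[1235,2470]
  i=9: D_i=min(50*3^9,2470)=2470, bounds=[1235,2470]

Answer: [25,50] [75,150] [225,450] [675,1350] [1235,2470] [1235,2470] [1235,2470] [1235,2470] [1235,2470] [1235,2470]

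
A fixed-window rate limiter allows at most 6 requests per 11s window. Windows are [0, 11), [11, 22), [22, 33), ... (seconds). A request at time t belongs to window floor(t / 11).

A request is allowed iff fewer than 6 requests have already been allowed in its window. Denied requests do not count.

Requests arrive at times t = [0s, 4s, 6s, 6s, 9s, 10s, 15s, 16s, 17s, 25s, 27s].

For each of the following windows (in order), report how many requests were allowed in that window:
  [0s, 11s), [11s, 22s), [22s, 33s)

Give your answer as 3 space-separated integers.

Processing requests:
  req#1 t=0s (window 0): ALLOW
  req#2 t=4s (window 0): ALLOW
  req#3 t=6s (window 0): ALLOW
  req#4 t=6s (window 0): ALLOW
  req#5 t=9s (window 0): ALLOW
  req#6 t=10s (window 0): ALLOW
  req#7 t=15s (window 1): ALLOW
  req#8 t=16s (window 1): ALLOW
  req#9 t=17s (window 1): ALLOW
  req#10 t=25s (window 2): ALLOW
  req#11 t=27s (window 2): ALLOW

Allowed counts by window: 6 3 2

Answer: 6 3 2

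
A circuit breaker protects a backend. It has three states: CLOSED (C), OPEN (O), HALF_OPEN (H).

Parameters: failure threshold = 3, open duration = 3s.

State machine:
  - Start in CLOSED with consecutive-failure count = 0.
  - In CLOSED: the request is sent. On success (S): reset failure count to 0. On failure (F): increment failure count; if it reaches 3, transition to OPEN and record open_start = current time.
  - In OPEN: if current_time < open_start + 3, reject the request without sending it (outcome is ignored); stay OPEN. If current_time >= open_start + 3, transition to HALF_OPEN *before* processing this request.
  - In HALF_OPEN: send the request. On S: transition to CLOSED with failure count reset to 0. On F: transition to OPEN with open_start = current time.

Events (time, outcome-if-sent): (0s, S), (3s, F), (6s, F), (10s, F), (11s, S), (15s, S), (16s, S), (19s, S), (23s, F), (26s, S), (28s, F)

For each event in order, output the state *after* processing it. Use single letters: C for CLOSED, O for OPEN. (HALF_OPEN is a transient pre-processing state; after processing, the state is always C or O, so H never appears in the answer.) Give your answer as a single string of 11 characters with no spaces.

State after each event:
  event#1 t=0s outcome=S: state=CLOSED
  event#2 t=3s outcome=F: state=CLOSED
  event#3 t=6s outcome=F: state=CLOSED
  event#4 t=10s outcome=F: state=OPEN
  event#5 t=11s outcome=S: state=OPEN
  event#6 t=15s outcome=S: state=CLOSED
  event#7 t=16s outcome=S: state=CLOSED
  event#8 t=19s outcome=S: state=CLOSED
  event#9 t=23s outcome=F: state=CLOSED
  event#10 t=26s outcome=S: state=CLOSED
  event#11 t=28s outcome=F: state=CLOSED

Answer: CCCOOCCCCCC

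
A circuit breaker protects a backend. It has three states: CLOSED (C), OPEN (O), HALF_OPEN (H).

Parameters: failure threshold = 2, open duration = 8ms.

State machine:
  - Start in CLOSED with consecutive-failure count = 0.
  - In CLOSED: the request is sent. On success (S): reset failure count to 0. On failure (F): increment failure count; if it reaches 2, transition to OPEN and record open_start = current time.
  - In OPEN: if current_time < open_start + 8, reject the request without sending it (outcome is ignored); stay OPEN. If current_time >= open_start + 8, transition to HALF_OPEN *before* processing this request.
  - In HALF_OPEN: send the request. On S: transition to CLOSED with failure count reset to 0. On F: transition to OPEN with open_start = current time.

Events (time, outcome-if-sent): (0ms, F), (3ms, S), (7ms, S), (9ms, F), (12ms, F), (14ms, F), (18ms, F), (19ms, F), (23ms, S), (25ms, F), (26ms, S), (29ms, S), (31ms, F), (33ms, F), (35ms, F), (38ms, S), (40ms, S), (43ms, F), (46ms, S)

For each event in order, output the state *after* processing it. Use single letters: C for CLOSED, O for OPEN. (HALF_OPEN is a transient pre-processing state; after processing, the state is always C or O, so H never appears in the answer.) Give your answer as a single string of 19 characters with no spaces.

State after each event:
  event#1 t=0ms outcome=F: state=CLOSED
  event#2 t=3ms outcome=S: state=CLOSED
  event#3 t=7ms outcome=S: state=CLOSED
  event#4 t=9ms outcome=F: state=CLOSED
  event#5 t=12ms outcome=F: state=OPEN
  event#6 t=14ms outcome=F: state=OPEN
  event#7 t=18ms outcome=F: state=OPEN
  event#8 t=19ms outcome=F: state=OPEN
  event#9 t=23ms outcome=S: state=CLOSED
  event#10 t=25ms outcome=F: state=CLOSED
  event#11 t=26ms outcome=S: state=CLOSED
  event#12 t=29ms outcome=S: state=CLOSED
  event#13 t=31ms outcome=F: state=CLOSED
  event#14 t=33ms outcome=F: state=OPEN
  event#15 t=35ms outcome=F: state=OPEN
  event#16 t=38ms outcome=S: state=OPEN
  event#17 t=40ms outcome=S: state=OPEN
  event#18 t=43ms outcome=F: state=OPEN
  event#19 t=46ms outcome=S: state=OPEN

Answer: CCCCOOOOCCCCCOOOOOO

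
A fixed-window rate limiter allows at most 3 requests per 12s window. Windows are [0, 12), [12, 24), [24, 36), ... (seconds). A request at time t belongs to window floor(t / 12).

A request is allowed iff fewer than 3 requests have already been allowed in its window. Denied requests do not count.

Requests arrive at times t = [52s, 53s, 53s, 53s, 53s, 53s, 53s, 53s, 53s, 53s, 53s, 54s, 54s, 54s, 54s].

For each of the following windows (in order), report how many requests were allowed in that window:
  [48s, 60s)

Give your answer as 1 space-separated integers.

Processing requests:
  req#1 t=52s (window 4): ALLOW
  req#2 t=53s (window 4): ALLOW
  req#3 t=53s (window 4): ALLOW
  req#4 t=53s (window 4): DENY
  req#5 t=53s (window 4): DENY
  req#6 t=53s (window 4): DENY
  req#7 t=53s (window 4): DENY
  req#8 t=53s (window 4): DENY
  req#9 t=53s (window 4): DENY
  req#10 t=53s (window 4): DENY
  req#11 t=53s (window 4): DENY
  req#12 t=54s (window 4): DENY
  req#13 t=54s (window 4): DENY
  req#14 t=54s (window 4): DENY
  req#15 t=54s (window 4): DENY

Allowed counts by window: 3

Answer: 3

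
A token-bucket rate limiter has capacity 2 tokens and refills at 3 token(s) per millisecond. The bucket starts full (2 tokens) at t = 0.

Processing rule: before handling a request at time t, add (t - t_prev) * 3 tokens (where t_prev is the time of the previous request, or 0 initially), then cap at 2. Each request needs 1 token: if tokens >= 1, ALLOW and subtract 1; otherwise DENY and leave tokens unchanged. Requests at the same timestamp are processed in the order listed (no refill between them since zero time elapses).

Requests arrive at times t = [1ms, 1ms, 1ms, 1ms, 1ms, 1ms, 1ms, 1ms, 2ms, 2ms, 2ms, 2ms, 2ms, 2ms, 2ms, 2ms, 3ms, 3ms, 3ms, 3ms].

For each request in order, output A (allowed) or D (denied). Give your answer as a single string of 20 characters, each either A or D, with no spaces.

Answer: AADDDDDDAADDDDDDAADD

Derivation:
Simulating step by step:
  req#1 t=1ms: ALLOW
  req#2 t=1ms: ALLOW
  req#3 t=1ms: DENY
  req#4 t=1ms: DENY
  req#5 t=1ms: DENY
  req#6 t=1ms: DENY
  req#7 t=1ms: DENY
  req#8 t=1ms: DENY
  req#9 t=2ms: ALLOW
  req#10 t=2ms: ALLOW
  req#11 t=2ms: DENY
  req#12 t=2ms: DENY
  req#13 t=2ms: DENY
  req#14 t=2ms: DENY
  req#15 t=2ms: DENY
  req#16 t=2ms: DENY
  req#17 t=3ms: ALLOW
  req#18 t=3ms: ALLOW
  req#19 t=3ms: DENY
  req#20 t=3ms: DENY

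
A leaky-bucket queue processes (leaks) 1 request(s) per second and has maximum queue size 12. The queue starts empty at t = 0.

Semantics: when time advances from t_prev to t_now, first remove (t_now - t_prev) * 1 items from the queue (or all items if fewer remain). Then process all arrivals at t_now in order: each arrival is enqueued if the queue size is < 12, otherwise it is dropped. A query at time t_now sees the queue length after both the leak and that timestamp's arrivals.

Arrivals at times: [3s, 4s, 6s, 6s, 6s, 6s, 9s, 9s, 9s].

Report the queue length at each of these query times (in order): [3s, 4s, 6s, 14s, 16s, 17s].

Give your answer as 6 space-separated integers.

Answer: 1 1 4 0 0 0

Derivation:
Queue lengths at query times:
  query t=3s: backlog = 1
  query t=4s: backlog = 1
  query t=6s: backlog = 4
  query t=14s: backlog = 0
  query t=16s: backlog = 0
  query t=17s: backlog = 0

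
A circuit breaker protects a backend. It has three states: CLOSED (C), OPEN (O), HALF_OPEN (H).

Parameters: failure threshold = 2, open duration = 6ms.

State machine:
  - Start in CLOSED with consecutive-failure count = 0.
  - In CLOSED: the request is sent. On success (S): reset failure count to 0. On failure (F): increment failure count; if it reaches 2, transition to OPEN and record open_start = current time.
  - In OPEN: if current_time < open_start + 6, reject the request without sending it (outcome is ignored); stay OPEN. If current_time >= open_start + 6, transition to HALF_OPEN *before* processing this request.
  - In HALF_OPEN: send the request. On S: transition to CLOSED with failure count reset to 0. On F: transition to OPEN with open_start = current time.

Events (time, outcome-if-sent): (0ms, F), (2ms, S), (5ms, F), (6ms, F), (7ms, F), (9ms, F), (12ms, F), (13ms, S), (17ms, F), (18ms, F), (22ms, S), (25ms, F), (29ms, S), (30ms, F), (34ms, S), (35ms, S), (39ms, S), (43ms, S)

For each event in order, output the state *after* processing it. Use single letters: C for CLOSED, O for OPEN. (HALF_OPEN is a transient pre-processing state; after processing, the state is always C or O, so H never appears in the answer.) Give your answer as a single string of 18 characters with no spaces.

Answer: CCCOOOOOOOOOOOCCCC

Derivation:
State after each event:
  event#1 t=0ms outcome=F: state=CLOSED
  event#2 t=2ms outcome=S: state=CLOSED
  event#3 t=5ms outcome=F: state=CLOSED
  event#4 t=6ms outcome=F: state=OPEN
  event#5 t=7ms outcome=F: state=OPEN
  event#6 t=9ms outcome=F: state=OPEN
  event#7 t=12ms outcome=F: state=OPEN
  event#8 t=13ms outcome=S: state=OPEN
  event#9 t=17ms outcome=F: state=OPEN
  event#10 t=18ms outcome=F: state=OPEN
  event#11 t=22ms outcome=S: state=OPEN
  event#12 t=25ms outcome=F: state=OPEN
  event#13 t=29ms outcome=S: state=OPEN
  event#14 t=30ms outcome=F: state=OPEN
  event#15 t=34ms outcome=S: state=CLOSED
  event#16 t=35ms outcome=S: state=CLOSED
  event#17 t=39ms outcome=S: state=CLOSED
  event#18 t=43ms outcome=S: state=CLOSED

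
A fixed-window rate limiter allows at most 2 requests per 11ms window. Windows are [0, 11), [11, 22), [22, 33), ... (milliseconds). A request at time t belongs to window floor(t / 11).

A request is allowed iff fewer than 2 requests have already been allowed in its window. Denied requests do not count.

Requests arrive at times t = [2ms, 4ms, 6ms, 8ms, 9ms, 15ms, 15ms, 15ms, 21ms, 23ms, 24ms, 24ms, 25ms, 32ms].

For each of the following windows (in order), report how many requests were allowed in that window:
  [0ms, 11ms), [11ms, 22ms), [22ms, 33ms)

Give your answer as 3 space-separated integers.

Answer: 2 2 2

Derivation:
Processing requests:
  req#1 t=2ms (window 0): ALLOW
  req#2 t=4ms (window 0): ALLOW
  req#3 t=6ms (window 0): DENY
  req#4 t=8ms (window 0): DENY
  req#5 t=9ms (window 0): DENY
  req#6 t=15ms (window 1): ALLOW
  req#7 t=15ms (window 1): ALLOW
  req#8 t=15ms (window 1): DENY
  req#9 t=21ms (window 1): DENY
  req#10 t=23ms (window 2): ALLOW
  req#11 t=24ms (window 2): ALLOW
  req#12 t=24ms (window 2): DENY
  req#13 t=25ms (window 2): DENY
  req#14 t=32ms (window 2): DENY

Allowed counts by window: 2 2 2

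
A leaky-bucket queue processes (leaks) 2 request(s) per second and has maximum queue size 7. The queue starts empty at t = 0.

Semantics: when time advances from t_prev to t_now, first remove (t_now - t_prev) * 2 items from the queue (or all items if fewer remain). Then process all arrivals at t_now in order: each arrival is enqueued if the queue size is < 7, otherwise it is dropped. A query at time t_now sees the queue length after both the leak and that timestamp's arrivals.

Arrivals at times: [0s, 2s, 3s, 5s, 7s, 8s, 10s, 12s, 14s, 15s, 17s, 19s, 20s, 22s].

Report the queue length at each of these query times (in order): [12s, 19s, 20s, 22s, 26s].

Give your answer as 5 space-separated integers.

Answer: 1 1 1 1 0

Derivation:
Queue lengths at query times:
  query t=12s: backlog = 1
  query t=19s: backlog = 1
  query t=20s: backlog = 1
  query t=22s: backlog = 1
  query t=26s: backlog = 0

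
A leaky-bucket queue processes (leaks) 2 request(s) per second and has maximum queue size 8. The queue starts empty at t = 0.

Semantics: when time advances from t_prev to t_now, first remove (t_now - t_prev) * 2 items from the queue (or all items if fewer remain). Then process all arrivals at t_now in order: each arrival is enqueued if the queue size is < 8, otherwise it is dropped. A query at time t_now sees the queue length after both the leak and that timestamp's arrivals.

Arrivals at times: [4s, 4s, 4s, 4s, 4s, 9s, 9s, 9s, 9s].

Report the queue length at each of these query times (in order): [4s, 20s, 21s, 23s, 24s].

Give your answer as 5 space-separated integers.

Answer: 5 0 0 0 0

Derivation:
Queue lengths at query times:
  query t=4s: backlog = 5
  query t=20s: backlog = 0
  query t=21s: backlog = 0
  query t=23s: backlog = 0
  query t=24s: backlog = 0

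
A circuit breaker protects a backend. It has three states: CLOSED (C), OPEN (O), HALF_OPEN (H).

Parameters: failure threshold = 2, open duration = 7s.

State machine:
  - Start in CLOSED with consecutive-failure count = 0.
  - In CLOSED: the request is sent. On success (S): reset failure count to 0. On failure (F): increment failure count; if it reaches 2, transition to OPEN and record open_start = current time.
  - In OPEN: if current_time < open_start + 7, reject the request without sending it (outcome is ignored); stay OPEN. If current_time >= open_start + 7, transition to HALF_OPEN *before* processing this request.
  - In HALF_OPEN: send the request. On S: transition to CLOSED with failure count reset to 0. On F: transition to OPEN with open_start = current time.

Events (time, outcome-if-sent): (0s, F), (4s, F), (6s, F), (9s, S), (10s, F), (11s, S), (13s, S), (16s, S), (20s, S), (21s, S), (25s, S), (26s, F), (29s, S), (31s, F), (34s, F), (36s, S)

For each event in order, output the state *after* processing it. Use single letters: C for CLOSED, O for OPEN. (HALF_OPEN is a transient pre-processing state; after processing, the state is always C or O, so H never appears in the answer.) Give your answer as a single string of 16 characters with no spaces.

Answer: COOOOCCCCCCCCCOO

Derivation:
State after each event:
  event#1 t=0s outcome=F: state=CLOSED
  event#2 t=4s outcome=F: state=OPEN
  event#3 t=6s outcome=F: state=OPEN
  event#4 t=9s outcome=S: state=OPEN
  event#5 t=10s outcome=F: state=OPEN
  event#6 t=11s outcome=S: state=CLOSED
  event#7 t=13s outcome=S: state=CLOSED
  event#8 t=16s outcome=S: state=CLOSED
  event#9 t=20s outcome=S: state=CLOSED
  event#10 t=21s outcome=S: state=CLOSED
  event#11 t=25s outcome=S: state=CLOSED
  event#12 t=26s outcome=F: state=CLOSED
  event#13 t=29s outcome=S: state=CLOSED
  event#14 t=31s outcome=F: state=CLOSED
  event#15 t=34s outcome=F: state=OPEN
  event#16 t=36s outcome=S: state=OPEN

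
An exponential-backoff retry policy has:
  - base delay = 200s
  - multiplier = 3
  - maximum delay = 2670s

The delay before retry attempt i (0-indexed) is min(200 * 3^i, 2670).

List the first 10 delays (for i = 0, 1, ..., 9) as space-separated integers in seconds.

Computing each delay:
  i=0: min(200*3^0, 2670) = 200
  i=1: min(200*3^1, 2670) = 600
  i=2: min(200*3^2, 2670) = 1800
  i=3: min(200*3^3, 2670) = 2670
  i=4: min(200*3^4, 2670) = 2670
  i=5: min(200*3^5, 2670) = 2670
  i=6: min(200*3^6, 2670) = 2670
  i=7: min(200*3^7, 2670) = 2670
  i=8: min(200*3^8, 2670) = 2670
  i=9: min(200*3^9, 2670) = 2670

Answer: 200 600 1800 2670 2670 2670 2670 2670 2670 2670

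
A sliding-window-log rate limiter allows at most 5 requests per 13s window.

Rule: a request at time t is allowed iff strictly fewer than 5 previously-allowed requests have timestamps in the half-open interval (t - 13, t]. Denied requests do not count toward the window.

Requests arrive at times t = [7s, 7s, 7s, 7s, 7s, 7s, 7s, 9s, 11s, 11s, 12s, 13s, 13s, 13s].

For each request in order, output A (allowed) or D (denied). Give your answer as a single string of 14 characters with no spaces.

Answer: AAAAADDDDDDDDD

Derivation:
Tracking allowed requests in the window:
  req#1 t=7s: ALLOW
  req#2 t=7s: ALLOW
  req#3 t=7s: ALLOW
  req#4 t=7s: ALLOW
  req#5 t=7s: ALLOW
  req#6 t=7s: DENY
  req#7 t=7s: DENY
  req#8 t=9s: DENY
  req#9 t=11s: DENY
  req#10 t=11s: DENY
  req#11 t=12s: DENY
  req#12 t=13s: DENY
  req#13 t=13s: DENY
  req#14 t=13s: DENY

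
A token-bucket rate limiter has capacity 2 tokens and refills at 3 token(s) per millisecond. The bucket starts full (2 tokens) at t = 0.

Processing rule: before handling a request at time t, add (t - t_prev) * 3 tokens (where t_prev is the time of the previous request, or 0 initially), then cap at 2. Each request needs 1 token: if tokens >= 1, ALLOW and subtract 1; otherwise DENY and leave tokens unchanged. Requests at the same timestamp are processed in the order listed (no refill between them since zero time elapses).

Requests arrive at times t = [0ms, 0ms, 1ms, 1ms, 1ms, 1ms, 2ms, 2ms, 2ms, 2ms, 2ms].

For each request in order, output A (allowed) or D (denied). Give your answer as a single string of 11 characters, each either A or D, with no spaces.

Simulating step by step:
  req#1 t=0ms: ALLOW
  req#2 t=0ms: ALLOW
  req#3 t=1ms: ALLOW
  req#4 t=1ms: ALLOW
  req#5 t=1ms: DENY
  req#6 t=1ms: DENY
  req#7 t=2ms: ALLOW
  req#8 t=2ms: ALLOW
  req#9 t=2ms: DENY
  req#10 t=2ms: DENY
  req#11 t=2ms: DENY

Answer: AAAADDAADDD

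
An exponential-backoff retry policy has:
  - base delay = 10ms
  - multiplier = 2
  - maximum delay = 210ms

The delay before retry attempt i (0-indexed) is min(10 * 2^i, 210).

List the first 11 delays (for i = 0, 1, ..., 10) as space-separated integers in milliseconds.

Answer: 10 20 40 80 160 210 210 210 210 210 210

Derivation:
Computing each delay:
  i=0: min(10*2^0, 210) = 10
  i=1: min(10*2^1, 210) = 20
  i=2: min(10*2^2, 210) = 40
  i=3: min(10*2^3, 210) = 80
  i=4: min(10*2^4, 210) = 160
  i=5: min(10*2^5, 210) = 210
  i=6: min(10*2^6, 210) = 210
  i=7: min(10*2^7, 210) = 210
  i=8: min(10*2^8, 210) = 210
  i=9: min(10*2^9, 210) = 210
  i=10: min(10*2^10, 210) = 210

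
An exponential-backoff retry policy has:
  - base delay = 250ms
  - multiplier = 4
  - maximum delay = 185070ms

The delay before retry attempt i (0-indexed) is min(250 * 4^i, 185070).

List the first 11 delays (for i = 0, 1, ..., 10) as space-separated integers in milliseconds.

Computing each delay:
  i=0: min(250*4^0, 185070) = 250
  i=1: min(250*4^1, 185070) = 1000
  i=2: min(250*4^2, 185070) = 4000
  i=3: min(250*4^3, 185070) = 16000
  i=4: min(250*4^4, 185070) = 64000
  i=5: min(250*4^5, 185070) = 185070
  i=6: min(250*4^6, 185070) = 185070
  i=7: min(250*4^7, 185070) = 185070
  i=8: min(250*4^8, 185070) = 185070
  i=9: min(250*4^9, 185070) = 185070
  i=10: min(250*4^10, 185070) = 185070

Answer: 250 1000 4000 16000 64000 185070 185070 185070 185070 185070 185070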